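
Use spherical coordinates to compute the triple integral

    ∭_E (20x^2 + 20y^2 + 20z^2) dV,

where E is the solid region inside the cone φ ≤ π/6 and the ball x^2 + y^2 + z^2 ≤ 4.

In spherical coordinates, x = ρ sin(φ) cos(θ), y = ρ sin(φ) sin(θ), z = ρ cos(φ), and dV = ρ^2 sin(φ) dρ dφ dθ.

The integrand becomes 20ρ^2, so

    ∭_E (20x^2 + 20y^2 + 20z^2) dV = ∫_{0}^{2π} ∫_{0}^{π/6} ∫_{0}^{2} (20ρ^2) · ρ^2 sin(φ) dρ dφ dθ.

Inner (ρ): 128sin(φ).
Middle (φ): 128 - 64sqrt(3).
Outer (θ): 128π (2 - sqrt(3)).

Therefore the triple integral equals 128π (2 - sqrt(3)).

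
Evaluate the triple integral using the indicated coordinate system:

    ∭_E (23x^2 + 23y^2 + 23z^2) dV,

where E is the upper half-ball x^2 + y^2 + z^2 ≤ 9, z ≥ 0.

In spherical coordinates, x = ρ sin(φ) cos(θ), y = ρ sin(φ) sin(θ), z = ρ cos(φ), and dV = ρ^2 sin(φ) dρ dφ dθ.

The integrand becomes 23ρ^2, so

    ∭_E (23x^2 + 23y^2 + 23z^2) dV = ∫_{0}^{2π} ∫_{0}^{π/2} ∫_{0}^{3} (23ρ^2) · ρ^2 sin(φ) dρ dφ dθ.

Inner (ρ): 5589sin(φ)/5.
Middle (φ): 5589/5.
Outer (θ): 11178π/5.

Therefore the triple integral equals 11178π/5.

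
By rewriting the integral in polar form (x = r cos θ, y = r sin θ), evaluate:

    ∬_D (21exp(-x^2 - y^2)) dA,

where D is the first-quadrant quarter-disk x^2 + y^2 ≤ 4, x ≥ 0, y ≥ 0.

The region D is 0 ≤ r ≤ 2, 0 ≤ θ ≤ π/2 in polar coordinates, where x = r cos(θ), y = r sin(θ), and dA = r dr dθ.

Under the substitution, the integrand becomes 21exp(-r^2), so

    ∬_D (21exp(-x^2 - y^2)) dA = ∫_{0}^{π/2} ∫_{0}^{2} (21exp(-r^2)) · r dr dθ.

Inner integral (in r): ∫_{0}^{2} (21exp(-r^2)) · r dr = 21/2 - 21exp(-4)/2.

Outer integral (in θ): ∫_{0}^{π/2} (21/2 - 21exp(-4)/2) dθ = -21π (1 - exp(4))exp(-4)/4.

Therefore ∬_D (21exp(-x^2 - y^2)) dA = -21π (1 - exp(4))exp(-4)/4.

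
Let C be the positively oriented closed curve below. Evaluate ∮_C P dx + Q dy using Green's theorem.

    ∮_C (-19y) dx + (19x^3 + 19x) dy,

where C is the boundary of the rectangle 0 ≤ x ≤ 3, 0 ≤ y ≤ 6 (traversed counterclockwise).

Green's theorem converts the closed line integral into a double integral over the enclosed region D:

    ∮_C P dx + Q dy = ∬_D (∂Q/∂x - ∂P/∂y) dA.

Here P = -19y, Q = 19x^3 + 19x, so

    ∂Q/∂x = 57x^2 + 19,    ∂P/∂y = -19,
    ∂Q/∂x - ∂P/∂y = 57x^2 + 38.

D is the region 0 ≤ x ≤ 3, 0 ≤ y ≤ 6. Evaluating the double integral:

    ∬_D (57x^2 + 38) dA = ∫_0^{3} ∫_0^{6} (57x^2 + 38) dy dx.

Inner (y from 0 to 6): 342x^2 + 228.
Outer (x from 0 to 3): 3762.

Therefore ∮_C P dx + Q dy = 3762.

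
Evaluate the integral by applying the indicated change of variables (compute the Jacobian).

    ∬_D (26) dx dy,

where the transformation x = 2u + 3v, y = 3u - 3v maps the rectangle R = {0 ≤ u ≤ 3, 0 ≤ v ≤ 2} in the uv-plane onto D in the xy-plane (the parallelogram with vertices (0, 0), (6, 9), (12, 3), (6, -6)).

Compute the Jacobian determinant of (x, y) with respect to (u, v):

    ∂(x,y)/∂(u,v) = | 2  3 | = (2)(-3) - (3)(3) = -15.
                   | 3  -3 |

Its absolute value is |J| = 15 (the area scaling factor).

Substituting x = 2u + 3v, y = 3u - 3v into the integrand,

    26 → 26,

so the integral becomes

    ∬_R (26) · |J| du dv = ∫_0^3 ∫_0^2 (390) dv du.

Inner (v): 780.
Outer (u): 2340.

Therefore ∬_D (26) dx dy = 2340.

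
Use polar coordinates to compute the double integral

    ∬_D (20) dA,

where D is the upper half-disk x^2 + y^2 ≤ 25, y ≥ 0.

The region D is 0 ≤ r ≤ 5, 0 ≤ θ ≤ π in polar coordinates, where x = r cos(θ), y = r sin(θ), and dA = r dr dθ.

Under the substitution, the integrand becomes 20, so

    ∬_D (20) dA = ∫_{0}^{π} ∫_{0}^{5} (20) · r dr dθ.

Inner integral (in r): ∫_{0}^{5} (20) · r dr = 250.

Outer integral (in θ): ∫_{0}^{π} (250) dθ = 250π.

Therefore ∬_D (20) dA = 250π.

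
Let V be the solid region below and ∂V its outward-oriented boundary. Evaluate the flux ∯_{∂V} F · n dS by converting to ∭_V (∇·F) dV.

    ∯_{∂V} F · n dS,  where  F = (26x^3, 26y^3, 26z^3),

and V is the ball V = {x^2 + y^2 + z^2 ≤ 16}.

By the divergence theorem,

    ∯_{∂V} F · n dS = ∭_V (∇ · F) dV.

Compute the divergence:
    ∇ · F = ∂F_x/∂x + ∂F_y/∂y + ∂F_z/∂z = 78x^2 + 78y^2 + 78z^2.

In spherical coordinates, x = ρ sin(φ) cos(θ), y = ρ sin(φ) sin(θ), z = ρ cos(φ), dV = ρ^2 sin(φ) dρ dφ dθ, with 0 ≤ ρ ≤ 4, 0 ≤ φ ≤ π, 0 ≤ θ ≤ 2π.

The integrand, after substitution and multiplying by the volume element, becomes (78ρ^2) · ρ^2 sin(φ), so

    ∭_V (∇·F) dV = ∫_0^{2π} ∫_0^{π} ∫_0^{4} (78ρ^2) · ρ^2 sin(φ) dρ dφ dθ.

Inner (ρ from 0 to 4): 79872sin(φ)/5.
Middle (φ from 0 to π): 159744/5.
Outer (θ from 0 to 2π): 319488π/5.

Therefore ∯_{∂V} F · n dS = 319488π/5.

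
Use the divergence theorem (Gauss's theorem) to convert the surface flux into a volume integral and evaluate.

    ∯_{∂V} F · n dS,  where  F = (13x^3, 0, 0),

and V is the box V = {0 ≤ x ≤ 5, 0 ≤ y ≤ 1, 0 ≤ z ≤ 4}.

By the divergence theorem,

    ∯_{∂V} F · n dS = ∭_V (∇ · F) dV.

Compute the divergence:
    ∇ · F = ∂F_x/∂x + ∂F_y/∂y + ∂F_z/∂z = 39x^2 + 0 + 0 = 39x^2.

V is a rectangular box, so dV = dx dy dz with 0 ≤ x ≤ 5, 0 ≤ y ≤ 1, 0 ≤ z ≤ 4.

Integrate (39x^2) over V as an iterated integral:

    ∭_V (∇·F) dV = ∫_0^{5} ∫_0^{1} ∫_0^{4} (39x^2) dz dy dx.

Inner (z from 0 to 4): 156x^2.
Middle (y from 0 to 1): 156x^2.
Outer (x from 0 to 5): 6500.

Therefore ∯_{∂V} F · n dS = 6500.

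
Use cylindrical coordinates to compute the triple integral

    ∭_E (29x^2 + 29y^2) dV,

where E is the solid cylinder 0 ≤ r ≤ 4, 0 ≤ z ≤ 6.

In cylindrical coordinates, x = r cos(θ), y = r sin(θ), z = z, and dV = r dr dθ dz.

The integrand becomes 29r^2, so

    ∭_E (29x^2 + 29y^2) dV = ∫_{0}^{2π} ∫_{0}^{4} ∫_{0}^{6} (29r^2) · r dz dr dθ.

Inner (z): 174r^3.
Middle (r from 0 to 4): 11136.
Outer (θ): 22272π.

Therefore the triple integral equals 22272π.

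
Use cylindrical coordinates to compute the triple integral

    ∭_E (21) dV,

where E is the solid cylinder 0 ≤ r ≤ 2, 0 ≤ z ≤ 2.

In cylindrical coordinates, x = r cos(θ), y = r sin(θ), z = z, and dV = r dr dθ dz.

The integrand becomes 21, so

    ∭_E (21) dV = ∫_{0}^{2π} ∫_{0}^{2} ∫_{0}^{2} (21) · r dz dr dθ.

Inner (z): 42r.
Middle (r from 0 to 2): 84.
Outer (θ): 168π.

Therefore the triple integral equals 168π.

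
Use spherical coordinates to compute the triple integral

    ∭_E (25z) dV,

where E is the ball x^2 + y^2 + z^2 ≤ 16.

In spherical coordinates, x = ρ sin(φ) cos(θ), y = ρ sin(φ) sin(θ), z = ρ cos(φ), and dV = ρ^2 sin(φ) dρ dφ dθ.

The integrand becomes 25ρ cos(φ), so

    ∭_E (25z) dV = ∫_{0}^{2π} ∫_{0}^{π} ∫_{0}^{4} (25ρ cos(φ)) · ρ^2 sin(φ) dρ dφ dθ.

Inner (ρ): 800sin(2φ).
Middle (φ): 0.
Outer (θ): 0.

Therefore the triple integral equals 0.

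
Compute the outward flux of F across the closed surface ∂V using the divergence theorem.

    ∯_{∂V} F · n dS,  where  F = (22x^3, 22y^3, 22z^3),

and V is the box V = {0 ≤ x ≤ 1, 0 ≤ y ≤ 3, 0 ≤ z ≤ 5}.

By the divergence theorem,

    ∯_{∂V} F · n dS = ∭_V (∇ · F) dV.

Compute the divergence:
    ∇ · F = ∂F_x/∂x + ∂F_y/∂y + ∂F_z/∂z = 66x^2 + 66y^2 + 66z^2.

V is a rectangular box, so dV = dx dy dz with 0 ≤ x ≤ 1, 0 ≤ y ≤ 3, 0 ≤ z ≤ 5.

Integrate (66x^2 + 66y^2 + 66z^2) over V as an iterated integral:

    ∭_V (∇·F) dV = ∫_0^{1} ∫_0^{3} ∫_0^{5} (66x^2 + 66y^2 + 66z^2) dz dy dx.

Inner (z from 0 to 5): 330x^2 + 330y^2 + 2750.
Middle (y from 0 to 3): 990x^2 + 11220.
Outer (x from 0 to 1): 11550.

Therefore ∯_{∂V} F · n dS = 11550.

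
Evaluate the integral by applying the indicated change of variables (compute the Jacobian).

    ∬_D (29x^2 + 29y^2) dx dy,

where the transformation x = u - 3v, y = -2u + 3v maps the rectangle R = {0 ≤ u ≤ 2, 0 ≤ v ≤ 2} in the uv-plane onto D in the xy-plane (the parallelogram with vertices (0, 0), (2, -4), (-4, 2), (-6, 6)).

Compute the Jacobian determinant of (x, y) with respect to (u, v):

    ∂(x,y)/∂(u,v) = | 1  -3 | = (1)(3) - (-3)(-2) = -3.
                   | -2  3 |

Its absolute value is |J| = 3 (the area scaling factor).

Substituting x = u - 3v, y = -2u + 3v into the integrand,

    29x^2 + 29y^2 → 145u^2 - 522u v + 522v^2,

so the integral becomes

    ∬_R (145u^2 - 522u v + 522v^2) · |J| du dv = ∫_0^2 ∫_0^2 (435u^2 - 1566u v + 1566v^2) dv du.

Inner (v): 870u^2 - 3132u + 4176.
Outer (u): 4408.

Therefore ∬_D (29x^2 + 29y^2) dx dy = 4408.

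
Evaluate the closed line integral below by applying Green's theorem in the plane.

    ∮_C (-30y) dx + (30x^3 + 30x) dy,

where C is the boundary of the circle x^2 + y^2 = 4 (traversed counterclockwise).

Green's theorem converts the closed line integral into a double integral over the enclosed region D:

    ∮_C P dx + Q dy = ∬_D (∂Q/∂x - ∂P/∂y) dA.

Here P = -30y, Q = 30x^3 + 30x, so

    ∂Q/∂x = 90x^2 + 30,    ∂P/∂y = -30,
    ∂Q/∂x - ∂P/∂y = 90x^2 + 60.

D is the region x^2 + y^2 ≤ 4. Evaluating the double integral:

In polar coordinates (x = r cos θ, y = r sin θ, dA = r dr dθ) the integrand becomes 90r^2cos(θ)^2 + 60, so

    ∬_D (90x^2 + 60) dA = ∫_0^{2π} ∫_0^{2} (90r^2cos(θ)^2 + 60) · r dr dθ.

Inner (r from 0 to 2): 360cos(θ)^2 + 120.
Outer (θ from 0 to 2π): 600π.

Therefore ∮_C P dx + Q dy = 600π.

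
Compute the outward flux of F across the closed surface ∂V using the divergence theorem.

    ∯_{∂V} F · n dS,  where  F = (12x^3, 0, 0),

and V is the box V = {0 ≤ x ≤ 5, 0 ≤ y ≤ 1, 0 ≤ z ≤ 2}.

By the divergence theorem,

    ∯_{∂V} F · n dS = ∭_V (∇ · F) dV.

Compute the divergence:
    ∇ · F = ∂F_x/∂x + ∂F_y/∂y + ∂F_z/∂z = 36x^2 + 0 + 0 = 36x^2.

V is a rectangular box, so dV = dx dy dz with 0 ≤ x ≤ 5, 0 ≤ y ≤ 1, 0 ≤ z ≤ 2.

Integrate (36x^2) over V as an iterated integral:

    ∭_V (∇·F) dV = ∫_0^{5} ∫_0^{1} ∫_0^{2} (36x^2) dz dy dx.

Inner (z from 0 to 2): 72x^2.
Middle (y from 0 to 1): 72x^2.
Outer (x from 0 to 5): 3000.

Therefore ∯_{∂V} F · n dS = 3000.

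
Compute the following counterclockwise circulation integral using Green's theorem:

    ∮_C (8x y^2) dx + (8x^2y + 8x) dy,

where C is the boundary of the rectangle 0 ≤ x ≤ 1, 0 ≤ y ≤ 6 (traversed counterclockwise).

Green's theorem converts the closed line integral into a double integral over the enclosed region D:

    ∮_C P dx + Q dy = ∬_D (∂Q/∂x - ∂P/∂y) dA.

Here P = 8x y^2, Q = 8x^2y + 8x, so

    ∂Q/∂x = 16x y + 8,    ∂P/∂y = 16x y,
    ∂Q/∂x - ∂P/∂y = 8.

D is the region 0 ≤ x ≤ 1, 0 ≤ y ≤ 6. Evaluating the double integral:

    ∬_D (8) dA = ∫_0^{1} ∫_0^{6} (8) dy dx.

Inner (y from 0 to 6): 48.
Outer (x from 0 to 1): 48.

Therefore ∮_C P dx + Q dy = 48.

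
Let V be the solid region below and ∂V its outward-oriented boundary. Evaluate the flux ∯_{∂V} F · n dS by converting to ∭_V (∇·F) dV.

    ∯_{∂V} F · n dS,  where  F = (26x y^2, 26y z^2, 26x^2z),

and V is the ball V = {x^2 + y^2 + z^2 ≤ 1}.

By the divergence theorem,

    ∯_{∂V} F · n dS = ∭_V (∇ · F) dV.

Compute the divergence:
    ∇ · F = ∂F_x/∂x + ∂F_y/∂y + ∂F_z/∂z = 26y^2 + 26z^2 + 26x^2 = 26x^2 + 26y^2 + 26z^2.

In spherical coordinates, x = ρ sin(φ) cos(θ), y = ρ sin(φ) sin(θ), z = ρ cos(φ), dV = ρ^2 sin(φ) dρ dφ dθ, with 0 ≤ ρ ≤ 1, 0 ≤ φ ≤ π, 0 ≤ θ ≤ 2π.

The integrand, after substitution and multiplying by the volume element, becomes (26ρ^2) · ρ^2 sin(φ), so

    ∭_V (∇·F) dV = ∫_0^{2π} ∫_0^{π} ∫_0^{1} (26ρ^2) · ρ^2 sin(φ) dρ dφ dθ.

Inner (ρ from 0 to 1): 26sin(φ)/5.
Middle (φ from 0 to π): 52/5.
Outer (θ from 0 to 2π): 104π/5.

Therefore ∯_{∂V} F · n dS = 104π/5.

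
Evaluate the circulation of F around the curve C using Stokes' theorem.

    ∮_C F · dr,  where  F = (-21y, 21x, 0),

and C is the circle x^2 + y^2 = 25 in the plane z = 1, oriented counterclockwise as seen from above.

Let S be the flat disk x^2 + y^2 ≤ 25 in the plane z = 1, with upward unit normal n̂ = ẑ. By Stokes' theorem,

    ∮_C F · dr = ∬_S (∇ × F) · n̂ dS = ∬_D (curl F)_z dA,

where D is the disk x^2 + y^2 ≤ 25.

Compute the curl of F = (-21y, 21x, 0):
    (∇ × F)_x = ∂F_z/∂y - ∂F_y/∂z = 0,
    (∇ × F)_y = ∂F_x/∂z - ∂F_z/∂x = 0,
    (∇ × F)_z = ∂F_y/∂x - ∂F_x/∂y = 42.

On z = 1, (curl F)_z = 42.

Convert to polar (x = r cos θ, y = r sin θ, dA = r dr dθ); the integrand becomes 42, so

    ∬_D (curl F)_z dA = ∫_0^{2π} ∫_0^{5} (42) · r dr dθ.

Inner (r from 0 to 5): 525.
Outer (θ from 0 to 2π): 1050π.

Therefore ∮_C F · dr = 1050π.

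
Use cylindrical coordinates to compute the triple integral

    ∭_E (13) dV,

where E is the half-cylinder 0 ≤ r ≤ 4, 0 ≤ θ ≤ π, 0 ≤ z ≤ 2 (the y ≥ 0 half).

In cylindrical coordinates, x = r cos(θ), y = r sin(θ), z = z, and dV = r dr dθ dz.

The integrand becomes 13, so

    ∭_E (13) dV = ∫_{0}^{π} ∫_{0}^{4} ∫_{0}^{2} (13) · r dz dr dθ.

Inner (z): 26r.
Middle (r from 0 to 4): 208.
Outer (θ): 208π.

Therefore the triple integral equals 208π.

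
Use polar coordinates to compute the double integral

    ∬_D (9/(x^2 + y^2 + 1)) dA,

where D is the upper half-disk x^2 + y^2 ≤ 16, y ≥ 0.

The region D is 0 ≤ r ≤ 4, 0 ≤ θ ≤ π in polar coordinates, where x = r cos(θ), y = r sin(θ), and dA = r dr dθ.

Under the substitution, the integrand becomes 9/(r^2 + 1), so

    ∬_D (9/(x^2 + y^2 + 1)) dA = ∫_{0}^{π} ∫_{0}^{4} (9/(r^2 + 1)) · r dr dθ.

Inner integral (in r): ∫_{0}^{4} (9/(r^2 + 1)) · r dr = 9log(17)/2.

Outer integral (in θ): ∫_{0}^{π} (9log(17)/2) dθ = 9π log(17)/2.

Therefore ∬_D (9/(x^2 + y^2 + 1)) dA = 9π log(17)/2.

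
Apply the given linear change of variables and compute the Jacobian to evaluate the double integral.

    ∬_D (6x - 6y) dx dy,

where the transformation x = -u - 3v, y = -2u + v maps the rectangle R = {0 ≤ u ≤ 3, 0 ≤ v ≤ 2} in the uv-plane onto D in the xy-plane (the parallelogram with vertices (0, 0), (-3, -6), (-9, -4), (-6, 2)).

Compute the Jacobian determinant of (x, y) with respect to (u, v):

    ∂(x,y)/∂(u,v) = | -1  -3 | = (-1)(1) - (-3)(-2) = -7.
                   | -2  1 |

Its absolute value is |J| = 7 (the area scaling factor).

Substituting x = -u - 3v, y = -2u + v into the integrand,

    6x - 6y → 6u - 24v,

so the integral becomes

    ∬_R (6u - 24v) · |J| du dv = ∫_0^3 ∫_0^2 (42u - 168v) dv du.

Inner (v): 84u - 336.
Outer (u): -630.

Therefore ∬_D (6x - 6y) dx dy = -630.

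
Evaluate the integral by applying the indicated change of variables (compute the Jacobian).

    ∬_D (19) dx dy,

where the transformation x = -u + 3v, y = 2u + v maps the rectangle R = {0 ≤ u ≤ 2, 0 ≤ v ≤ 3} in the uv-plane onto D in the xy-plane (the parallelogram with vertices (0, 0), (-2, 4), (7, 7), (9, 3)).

Compute the Jacobian determinant of (x, y) with respect to (u, v):

    ∂(x,y)/∂(u,v) = | -1  3 | = (-1)(1) - (3)(2) = -7.
                   | 2  1 |

Its absolute value is |J| = 7 (the area scaling factor).

Substituting x = -u + 3v, y = 2u + v into the integrand,

    19 → 19,

so the integral becomes

    ∬_R (19) · |J| du dv = ∫_0^2 ∫_0^3 (133) dv du.

Inner (v): 399.
Outer (u): 798.

Therefore ∬_D (19) dx dy = 798.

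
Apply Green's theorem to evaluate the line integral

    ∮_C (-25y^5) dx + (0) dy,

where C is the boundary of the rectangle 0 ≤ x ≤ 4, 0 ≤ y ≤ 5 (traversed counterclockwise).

Green's theorem converts the closed line integral into a double integral over the enclosed region D:

    ∮_C P dx + Q dy = ∬_D (∂Q/∂x - ∂P/∂y) dA.

Here P = -25y^5, Q = 0, so

    ∂Q/∂x = 0,    ∂P/∂y = -125y^4,
    ∂Q/∂x - ∂P/∂y = 125y^4.

D is the region 0 ≤ x ≤ 4, 0 ≤ y ≤ 5. Evaluating the double integral:

    ∬_D (125y^4) dA = ∫_0^{4} ∫_0^{5} (125y^4) dy dx.

Inner (y from 0 to 5): 78125.
Outer (x from 0 to 4): 312500.

Therefore ∮_C P dx + Q dy = 312500.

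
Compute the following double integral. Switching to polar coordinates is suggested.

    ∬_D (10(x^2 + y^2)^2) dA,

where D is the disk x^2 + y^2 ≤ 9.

The region D is 0 ≤ r ≤ 3, 0 ≤ θ ≤ 2π in polar coordinates, where x = r cos(θ), y = r sin(θ), and dA = r dr dθ.

Under the substitution, the integrand becomes 10r^4, so

    ∬_D (10(x^2 + y^2)^2) dA = ∫_{0}^{2π} ∫_{0}^{3} (10r^4) · r dr dθ.

Inner integral (in r): ∫_{0}^{3} (10r^4) · r dr = 1215.

Outer integral (in θ): ∫_{0}^{2π} (1215) dθ = 2430π.

Therefore ∬_D (10(x^2 + y^2)^2) dA = 2430π.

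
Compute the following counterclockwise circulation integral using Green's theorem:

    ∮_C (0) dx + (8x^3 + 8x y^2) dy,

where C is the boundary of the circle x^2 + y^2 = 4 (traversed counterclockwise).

Green's theorem converts the closed line integral into a double integral over the enclosed region D:

    ∮_C P dx + Q dy = ∬_D (∂Q/∂x - ∂P/∂y) dA.

Here P = 0, Q = 8x^3 + 8x y^2, so

    ∂Q/∂x = 24x^2 + 8y^2,    ∂P/∂y = 0,
    ∂Q/∂x - ∂P/∂y = 24x^2 + 8y^2.

D is the region x^2 + y^2 ≤ 4. Evaluating the double integral:

In polar coordinates (x = r cos θ, y = r sin θ, dA = r dr dθ) the integrand becomes 8r^2(cos(2θ) + 2), so

    ∬_D (24x^2 + 8y^2) dA = ∫_0^{2π} ∫_0^{2} (8r^2(cos(2θ) + 2)) · r dr dθ.

Inner (r from 0 to 2): 32cos(2θ) + 64.
Outer (θ from 0 to 2π): 128π.

Therefore ∮_C P dx + Q dy = 128π.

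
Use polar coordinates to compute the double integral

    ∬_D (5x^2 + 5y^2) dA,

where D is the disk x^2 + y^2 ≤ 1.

The region D is 0 ≤ r ≤ 1, 0 ≤ θ ≤ 2π in polar coordinates, where x = r cos(θ), y = r sin(θ), and dA = r dr dθ.

Under the substitution, the integrand becomes 5r^2, so

    ∬_D (5x^2 + 5y^2) dA = ∫_{0}^{2π} ∫_{0}^{1} (5r^2) · r dr dθ.

Inner integral (in r): ∫_{0}^{1} (5r^2) · r dr = 5/4.

Outer integral (in θ): ∫_{0}^{2π} (5/4) dθ = 5π/2.

Therefore ∬_D (5x^2 + 5y^2) dA = 5π/2.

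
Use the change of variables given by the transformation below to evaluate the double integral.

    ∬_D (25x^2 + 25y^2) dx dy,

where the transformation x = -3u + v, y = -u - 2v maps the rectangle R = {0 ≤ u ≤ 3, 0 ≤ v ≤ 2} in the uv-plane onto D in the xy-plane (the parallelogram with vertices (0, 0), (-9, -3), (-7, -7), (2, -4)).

Compute the Jacobian determinant of (x, y) with respect to (u, v):

    ∂(x,y)/∂(u,v) = | -3  1 | = (-3)(-2) - (1)(-1) = 7.
                   | -1  -2 |

Its absolute value is |J| = 7 (the area scaling factor).

Substituting x = -3u + v, y = -u - 2v into the integrand,

    25x^2 + 25y^2 → 250u^2 - 50u v + 125v^2,

so the integral becomes

    ∬_R (250u^2 - 50u v + 125v^2) · |J| du dv = ∫_0^3 ∫_0^2 (1750u^2 - 350u v + 875v^2) dv du.

Inner (v): 3500u^2 - 700u + 7000/3.
Outer (u): 35350.

Therefore ∬_D (25x^2 + 25y^2) dx dy = 35350.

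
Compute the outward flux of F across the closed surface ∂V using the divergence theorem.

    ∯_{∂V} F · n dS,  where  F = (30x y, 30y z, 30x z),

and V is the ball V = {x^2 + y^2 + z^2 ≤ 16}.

By the divergence theorem,

    ∯_{∂V} F · n dS = ∭_V (∇ · F) dV.

Compute the divergence:
    ∇ · F = ∂F_x/∂x + ∂F_y/∂y + ∂F_z/∂z = 30y + 30z + 30x = 30x + 30y + 30z.

In spherical coordinates, x = ρ sin(φ) cos(θ), y = ρ sin(φ) sin(θ), z = ρ cos(φ), dV = ρ^2 sin(φ) dρ dφ dθ, with 0 ≤ ρ ≤ 4, 0 ≤ φ ≤ π, 0 ≤ θ ≤ 2π.

The integrand, after substitution and multiplying by the volume element, becomes (30ρ (sqrt(2)sin(φ)sin(θ + π/4) + cos(φ))) · ρ^2 sin(φ), so

    ∭_V (∇·F) dV = ∫_0^{2π} ∫_0^{π} ∫_0^{4} (30ρ (sqrt(2)sin(φ)sin(θ + π/4) + cos(φ))) · ρ^2 sin(φ) dρ dφ dθ.

Inner (ρ from 0 to 4): 1920(sqrt(2)sin(φ)sin(θ + π/4) + cos(φ))sin(φ).
Middle (φ from 0 to π): 960sqrt(2)π sin(θ + π/4).
Outer (θ from 0 to 2π): 0.

Therefore ∯_{∂V} F · n dS = 0.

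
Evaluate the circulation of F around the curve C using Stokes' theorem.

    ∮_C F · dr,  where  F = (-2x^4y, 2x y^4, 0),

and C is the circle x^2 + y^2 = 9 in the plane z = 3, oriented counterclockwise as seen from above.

Let S be the flat disk x^2 + y^2 ≤ 9 in the plane z = 3, with upward unit normal n̂ = ẑ. By Stokes' theorem,

    ∮_C F · dr = ∬_S (∇ × F) · n̂ dS = ∬_D (curl F)_z dA,

where D is the disk x^2 + y^2 ≤ 9.

Compute the curl of F = (-2x^4y, 2x y^4, 0):
    (∇ × F)_x = ∂F_z/∂y - ∂F_y/∂z = 0,
    (∇ × F)_y = ∂F_x/∂z - ∂F_z/∂x = 0,
    (∇ × F)_z = ∂F_y/∂x - ∂F_x/∂y = 2x^4 + 2y^4.

On z = 3, (curl F)_z = 2x^4 + 2y^4.

Convert to polar (x = r cos θ, y = r sin θ, dA = r dr dθ); the integrand becomes 2r^4(sin(θ)^4 + cos(θ)^4), so

    ∬_D (curl F)_z dA = ∫_0^{2π} ∫_0^{3} (2r^4(sin(θ)^4 + cos(θ)^4)) · r dr dθ.

Inner (r from 0 to 3): 243sin(θ)^4 + 243cos(θ)^4.
Outer (θ from 0 to 2π): 729π/2.

Therefore ∮_C F · dr = 729π/2.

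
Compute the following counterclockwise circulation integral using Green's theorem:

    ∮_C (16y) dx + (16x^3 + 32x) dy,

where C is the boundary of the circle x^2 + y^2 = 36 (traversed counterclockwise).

Green's theorem converts the closed line integral into a double integral over the enclosed region D:

    ∮_C P dx + Q dy = ∬_D (∂Q/∂x - ∂P/∂y) dA.

Here P = 16y, Q = 16x^3 + 32x, so

    ∂Q/∂x = 48x^2 + 32,    ∂P/∂y = 16,
    ∂Q/∂x - ∂P/∂y = 48x^2 + 16.

D is the region x^2 + y^2 ≤ 36. Evaluating the double integral:

In polar coordinates (x = r cos θ, y = r sin θ, dA = r dr dθ) the integrand becomes 48r^2cos(θ)^2 + 16, so

    ∬_D (48x^2 + 16) dA = ∫_0^{2π} ∫_0^{6} (48r^2cos(θ)^2 + 16) · r dr dθ.

Inner (r from 0 to 6): 15552cos(θ)^2 + 288.
Outer (θ from 0 to 2π): 16128π.

Therefore ∮_C P dx + Q dy = 16128π.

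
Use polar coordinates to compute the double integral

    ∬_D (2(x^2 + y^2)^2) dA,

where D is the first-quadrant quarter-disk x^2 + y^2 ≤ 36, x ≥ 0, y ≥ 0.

The region D is 0 ≤ r ≤ 6, 0 ≤ θ ≤ π/2 in polar coordinates, where x = r cos(θ), y = r sin(θ), and dA = r dr dθ.

Under the substitution, the integrand becomes 2r^4, so

    ∬_D (2(x^2 + y^2)^2) dA = ∫_{0}^{π/2} ∫_{0}^{6} (2r^4) · r dr dθ.

Inner integral (in r): ∫_{0}^{6} (2r^4) · r dr = 15552.

Outer integral (in θ): ∫_{0}^{π/2} (15552) dθ = 7776π.

Therefore ∬_D (2(x^2 + y^2)^2) dA = 7776π.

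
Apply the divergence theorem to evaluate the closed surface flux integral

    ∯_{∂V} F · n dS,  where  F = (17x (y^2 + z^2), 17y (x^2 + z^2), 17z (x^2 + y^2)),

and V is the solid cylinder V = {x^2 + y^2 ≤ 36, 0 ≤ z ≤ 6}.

By the divergence theorem,

    ∯_{∂V} F · n dS = ∭_V (∇ · F) dV.

Compute the divergence:
    ∇ · F = ∂F_x/∂x + ∂F_y/∂y + ∂F_z/∂z = 17y^2 + 17z^2 + 17x^2 + 17z^2 + 17x^2 + 17y^2 = 34x^2 + 34y^2 + 34z^2.

In cylindrical coordinates, x = r cos(θ), y = r sin(θ), z = z, dV = r dr dθ dz, with 0 ≤ r ≤ 6, 0 ≤ θ ≤ 2π, 0 ≤ z ≤ 6.

The integrand, after substitution and multiplying by the volume element, becomes (34r^2 + 34z^2) · r, so

    ∭_V (∇·F) dV = ∫_0^{2π} ∫_0^{6} ∫_0^{6} (34r^2 + 34z^2) · r dz dr dθ.

Inner (z from 0 to 6): 204r (r^2 + 12).
Middle (r from 0 to 6): 110160.
Outer (θ from 0 to 2π): 220320π.

Therefore ∯_{∂V} F · n dS = 220320π.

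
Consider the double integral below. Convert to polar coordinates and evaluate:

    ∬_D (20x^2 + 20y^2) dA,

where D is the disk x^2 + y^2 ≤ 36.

The region D is 0 ≤ r ≤ 6, 0 ≤ θ ≤ 2π in polar coordinates, where x = r cos(θ), y = r sin(θ), and dA = r dr dθ.

Under the substitution, the integrand becomes 20r^2, so

    ∬_D (20x^2 + 20y^2) dA = ∫_{0}^{2π} ∫_{0}^{6} (20r^2) · r dr dθ.

Inner integral (in r): ∫_{0}^{6} (20r^2) · r dr = 6480.

Outer integral (in θ): ∫_{0}^{2π} (6480) dθ = 12960π.

Therefore ∬_D (20x^2 + 20y^2) dA = 12960π.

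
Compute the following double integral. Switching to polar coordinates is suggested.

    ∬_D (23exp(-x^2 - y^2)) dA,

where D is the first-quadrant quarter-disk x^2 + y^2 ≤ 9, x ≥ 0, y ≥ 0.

The region D is 0 ≤ r ≤ 3, 0 ≤ θ ≤ π/2 in polar coordinates, where x = r cos(θ), y = r sin(θ), and dA = r dr dθ.

Under the substitution, the integrand becomes 23exp(-r^2), so

    ∬_D (23exp(-x^2 - y^2)) dA = ∫_{0}^{π/2} ∫_{0}^{3} (23exp(-r^2)) · r dr dθ.

Inner integral (in r): ∫_{0}^{3} (23exp(-r^2)) · r dr = 23/2 - 23exp(-9)/2.

Outer integral (in θ): ∫_{0}^{π/2} (23/2 - 23exp(-9)/2) dθ = -23π (1 - exp(9))exp(-9)/4.

Therefore ∬_D (23exp(-x^2 - y^2)) dA = -23π (1 - exp(9))exp(-9)/4.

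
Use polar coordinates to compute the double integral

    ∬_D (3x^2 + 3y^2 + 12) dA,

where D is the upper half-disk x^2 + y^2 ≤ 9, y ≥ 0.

The region D is 0 ≤ r ≤ 3, 0 ≤ θ ≤ π in polar coordinates, where x = r cos(θ), y = r sin(θ), and dA = r dr dθ.

Under the substitution, the integrand becomes 3r^2 + 12, so

    ∬_D (3x^2 + 3y^2 + 12) dA = ∫_{0}^{π} ∫_{0}^{3} (3r^2 + 12) · r dr dθ.

Inner integral (in r): ∫_{0}^{3} (3r^2 + 12) · r dr = 459/4.

Outer integral (in θ): ∫_{0}^{π} (459/4) dθ = 459π/4.

Therefore ∬_D (3x^2 + 3y^2 + 12) dA = 459π/4.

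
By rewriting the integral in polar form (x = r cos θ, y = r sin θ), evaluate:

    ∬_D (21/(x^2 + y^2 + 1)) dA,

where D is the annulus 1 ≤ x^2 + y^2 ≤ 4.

The region D is 1 ≤ r ≤ 2, 0 ≤ θ ≤ 2π in polar coordinates, where x = r cos(θ), y = r sin(θ), and dA = r dr dθ.

Under the substitution, the integrand becomes 21/(r^2 + 1), so

    ∬_D (21/(x^2 + y^2 + 1)) dA = ∫_{0}^{2π} ∫_{1}^{2} (21/(r^2 + 1)) · r dr dθ.

Inner integral (in r): ∫_{1}^{2} (21/(r^2 + 1)) · r dr = log(9765625sqrt(10)/2048).

Outer integral (in θ): ∫_{0}^{2π} (log(9765625sqrt(10)/2048)) dθ = log((9765625sqrt(10)/2048)^(2π)).

Therefore ∬_D (21/(x^2 + y^2 + 1)) dA = log((9765625sqrt(10)/2048)^(2π)).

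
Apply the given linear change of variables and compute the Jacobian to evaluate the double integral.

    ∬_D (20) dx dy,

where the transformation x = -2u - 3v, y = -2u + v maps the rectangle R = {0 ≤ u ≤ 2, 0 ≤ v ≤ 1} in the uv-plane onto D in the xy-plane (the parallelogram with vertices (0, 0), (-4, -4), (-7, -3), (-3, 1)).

Compute the Jacobian determinant of (x, y) with respect to (u, v):

    ∂(x,y)/∂(u,v) = | -2  -3 | = (-2)(1) - (-3)(-2) = -8.
                   | -2  1 |

Its absolute value is |J| = 8 (the area scaling factor).

Substituting x = -2u - 3v, y = -2u + v into the integrand,

    20 → 20,

so the integral becomes

    ∬_R (20) · |J| du dv = ∫_0^2 ∫_0^1 (160) dv du.

Inner (v): 160.
Outer (u): 320.

Therefore ∬_D (20) dx dy = 320.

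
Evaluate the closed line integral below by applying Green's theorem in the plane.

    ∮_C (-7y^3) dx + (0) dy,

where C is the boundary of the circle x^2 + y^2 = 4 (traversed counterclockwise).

Green's theorem converts the closed line integral into a double integral over the enclosed region D:

    ∮_C P dx + Q dy = ∬_D (∂Q/∂x - ∂P/∂y) dA.

Here P = -7y^3, Q = 0, so

    ∂Q/∂x = 0,    ∂P/∂y = -21y^2,
    ∂Q/∂x - ∂P/∂y = 21y^2.

D is the region x^2 + y^2 ≤ 4. Evaluating the double integral:

In polar coordinates (x = r cos θ, y = r sin θ, dA = r dr dθ) the integrand becomes 21r^2sin(θ)^2, so

    ∬_D (21y^2) dA = ∫_0^{2π} ∫_0^{2} (21r^2sin(θ)^2) · r dr dθ.

Inner (r from 0 to 2): 84sin(θ)^2.
Outer (θ from 0 to 2π): 84π.

Therefore ∮_C P dx + Q dy = 84π.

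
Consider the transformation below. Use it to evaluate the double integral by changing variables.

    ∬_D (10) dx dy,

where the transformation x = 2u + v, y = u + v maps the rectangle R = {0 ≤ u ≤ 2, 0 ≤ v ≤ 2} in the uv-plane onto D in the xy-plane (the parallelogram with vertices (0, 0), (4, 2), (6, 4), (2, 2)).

Compute the Jacobian determinant of (x, y) with respect to (u, v):

    ∂(x,y)/∂(u,v) = | 2  1 | = (2)(1) - (1)(1) = 1.
                   | 1  1 |

Its absolute value is |J| = 1 (the area scaling factor).

Substituting x = 2u + v, y = u + v into the integrand,

    10 → 10,

so the integral becomes

    ∬_R (10) · |J| du dv = ∫_0^2 ∫_0^2 (10) dv du.

Inner (v): 20.
Outer (u): 40.

Therefore ∬_D (10) dx dy = 40.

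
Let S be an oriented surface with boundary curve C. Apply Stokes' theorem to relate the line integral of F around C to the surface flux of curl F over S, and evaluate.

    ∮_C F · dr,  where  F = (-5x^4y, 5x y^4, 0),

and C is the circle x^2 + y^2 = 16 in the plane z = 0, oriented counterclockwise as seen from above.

Let S be the flat disk x^2 + y^2 ≤ 16 in the plane z = 0, with upward unit normal n̂ = ẑ. By Stokes' theorem,

    ∮_C F · dr = ∬_S (∇ × F) · n̂ dS = ∬_D (curl F)_z dA,

where D is the disk x^2 + y^2 ≤ 16.

Compute the curl of F = (-5x^4y, 5x y^4, 0):
    (∇ × F)_x = ∂F_z/∂y - ∂F_y/∂z = 0,
    (∇ × F)_y = ∂F_x/∂z - ∂F_z/∂x = 0,
    (∇ × F)_z = ∂F_y/∂x - ∂F_x/∂y = 5x^4 + 5y^4.

On z = 0, (curl F)_z = 5x^4 + 5y^4.

Convert to polar (x = r cos θ, y = r sin θ, dA = r dr dθ); the integrand becomes 5r^4(sin(θ)^4 + cos(θ)^4), so

    ∬_D (curl F)_z dA = ∫_0^{2π} ∫_0^{4} (5r^4(sin(θ)^4 + cos(θ)^4)) · r dr dθ.

Inner (r from 0 to 4): 10240sin(θ)^4/3 + 10240cos(θ)^4/3.
Outer (θ from 0 to 2π): 5120π.

Therefore ∮_C F · dr = 5120π.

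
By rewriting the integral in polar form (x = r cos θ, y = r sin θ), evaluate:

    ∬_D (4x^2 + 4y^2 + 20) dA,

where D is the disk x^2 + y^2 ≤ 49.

The region D is 0 ≤ r ≤ 7, 0 ≤ θ ≤ 2π in polar coordinates, where x = r cos(θ), y = r sin(θ), and dA = r dr dθ.

Under the substitution, the integrand becomes 4r^2 + 20, so

    ∬_D (4x^2 + 4y^2 + 20) dA = ∫_{0}^{2π} ∫_{0}^{7} (4r^2 + 20) · r dr dθ.

Inner integral (in r): ∫_{0}^{7} (4r^2 + 20) · r dr = 2891.

Outer integral (in θ): ∫_{0}^{2π} (2891) dθ = 5782π.

Therefore ∬_D (4x^2 + 4y^2 + 20) dA = 5782π.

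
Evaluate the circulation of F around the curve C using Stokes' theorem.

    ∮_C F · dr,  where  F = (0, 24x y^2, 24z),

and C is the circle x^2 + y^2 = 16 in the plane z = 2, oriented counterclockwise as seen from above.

Let S be the flat disk x^2 + y^2 ≤ 16 in the plane z = 2, with upward unit normal n̂ = ẑ. By Stokes' theorem,

    ∮_C F · dr = ∬_S (∇ × F) · n̂ dS = ∬_D (curl F)_z dA,

where D is the disk x^2 + y^2 ≤ 16.

Compute the curl of F = (0, 24x y^2, 24z):
    (∇ × F)_x = ∂F_z/∂y - ∂F_y/∂z = 0,
    (∇ × F)_y = ∂F_x/∂z - ∂F_z/∂x = 0,
    (∇ × F)_z = ∂F_y/∂x - ∂F_x/∂y = 24y^2.

On z = 2, (curl F)_z = 24y^2.

Convert to polar (x = r cos θ, y = r sin θ, dA = r dr dθ); the integrand becomes 24r^2sin(θ)^2, so

    ∬_D (curl F)_z dA = ∫_0^{2π} ∫_0^{4} (24r^2sin(θ)^2) · r dr dθ.

Inner (r from 0 to 4): 1536sin(θ)^2.
Outer (θ from 0 to 2π): 1536π.

Therefore ∮_C F · dr = 1536π.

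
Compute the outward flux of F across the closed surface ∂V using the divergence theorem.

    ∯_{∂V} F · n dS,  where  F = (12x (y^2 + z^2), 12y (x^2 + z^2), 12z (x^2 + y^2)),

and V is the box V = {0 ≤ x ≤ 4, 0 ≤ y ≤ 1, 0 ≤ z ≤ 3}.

By the divergence theorem,

    ∯_{∂V} F · n dS = ∭_V (∇ · F) dV.

Compute the divergence:
    ∇ · F = ∂F_x/∂x + ∂F_y/∂y + ∂F_z/∂z = 12y^2 + 12z^2 + 12x^2 + 12z^2 + 12x^2 + 12y^2 = 24x^2 + 24y^2 + 24z^2.

V is a rectangular box, so dV = dx dy dz with 0 ≤ x ≤ 4, 0 ≤ y ≤ 1, 0 ≤ z ≤ 3.

Integrate (24x^2 + 24y^2 + 24z^2) over V as an iterated integral:

    ∭_V (∇·F) dV = ∫_0^{4} ∫_0^{1} ∫_0^{3} (24x^2 + 24y^2 + 24z^2) dz dy dx.

Inner (z from 0 to 3): 72x^2 + 72y^2 + 216.
Middle (y from 0 to 1): 72x^2 + 240.
Outer (x from 0 to 4): 2496.

Therefore ∯_{∂V} F · n dS = 2496.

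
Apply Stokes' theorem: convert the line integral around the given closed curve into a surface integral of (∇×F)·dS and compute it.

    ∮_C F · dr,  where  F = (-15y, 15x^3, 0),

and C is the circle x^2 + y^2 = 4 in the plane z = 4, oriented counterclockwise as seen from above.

Let S be the flat disk x^2 + y^2 ≤ 4 in the plane z = 4, with upward unit normal n̂ = ẑ. By Stokes' theorem,

    ∮_C F · dr = ∬_S (∇ × F) · n̂ dS = ∬_D (curl F)_z dA,

where D is the disk x^2 + y^2 ≤ 4.

Compute the curl of F = (-15y, 15x^3, 0):
    (∇ × F)_x = ∂F_z/∂y - ∂F_y/∂z = 0,
    (∇ × F)_y = ∂F_x/∂z - ∂F_z/∂x = 0,
    (∇ × F)_z = ∂F_y/∂x - ∂F_x/∂y = 45x^2 + 15.

On z = 4, (curl F)_z = 45x^2 + 15.

Convert to polar (x = r cos θ, y = r sin θ, dA = r dr dθ); the integrand becomes 45r^2cos(θ)^2 + 15, so

    ∬_D (curl F)_z dA = ∫_0^{2π} ∫_0^{2} (45r^2cos(θ)^2 + 15) · r dr dθ.

Inner (r from 0 to 2): 180cos(θ)^2 + 30.
Outer (θ from 0 to 2π): 240π.

Therefore ∮_C F · dr = 240π.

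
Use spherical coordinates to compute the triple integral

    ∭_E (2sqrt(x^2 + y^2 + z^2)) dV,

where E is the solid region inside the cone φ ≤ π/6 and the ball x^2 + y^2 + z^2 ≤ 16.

In spherical coordinates, x = ρ sin(φ) cos(θ), y = ρ sin(φ) sin(θ), z = ρ cos(φ), and dV = ρ^2 sin(φ) dρ dφ dθ.

The integrand becomes 2ρ, so

    ∭_E (2sqrt(x^2 + y^2 + z^2)) dV = ∫_{0}^{2π} ∫_{0}^{π/6} ∫_{0}^{4} (2ρ) · ρ^2 sin(φ) dρ dφ dθ.

Inner (ρ): 128sin(φ).
Middle (φ): 128 - 64sqrt(3).
Outer (θ): 128π (2 - sqrt(3)).

Therefore the triple integral equals 128π (2 - sqrt(3)).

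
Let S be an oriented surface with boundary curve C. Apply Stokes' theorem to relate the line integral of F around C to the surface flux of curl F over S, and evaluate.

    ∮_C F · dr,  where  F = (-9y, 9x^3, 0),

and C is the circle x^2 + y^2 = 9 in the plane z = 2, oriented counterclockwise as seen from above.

Let S be the flat disk x^2 + y^2 ≤ 9 in the plane z = 2, with upward unit normal n̂ = ẑ. By Stokes' theorem,

    ∮_C F · dr = ∬_S (∇ × F) · n̂ dS = ∬_D (curl F)_z dA,

where D is the disk x^2 + y^2 ≤ 9.

Compute the curl of F = (-9y, 9x^3, 0):
    (∇ × F)_x = ∂F_z/∂y - ∂F_y/∂z = 0,
    (∇ × F)_y = ∂F_x/∂z - ∂F_z/∂x = 0,
    (∇ × F)_z = ∂F_y/∂x - ∂F_x/∂y = 27x^2 + 9.

On z = 2, (curl F)_z = 27x^2 + 9.

Convert to polar (x = r cos θ, y = r sin θ, dA = r dr dθ); the integrand becomes 27r^2cos(θ)^2 + 9, so

    ∬_D (curl F)_z dA = ∫_0^{2π} ∫_0^{3} (27r^2cos(θ)^2 + 9) · r dr dθ.

Inner (r from 0 to 3): 2187cos(θ)^2/4 + 81/2.
Outer (θ from 0 to 2π): 2511π/4.

Therefore ∮_C F · dr = 2511π/4.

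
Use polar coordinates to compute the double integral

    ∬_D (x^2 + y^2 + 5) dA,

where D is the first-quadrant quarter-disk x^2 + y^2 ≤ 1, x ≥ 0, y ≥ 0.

The region D is 0 ≤ r ≤ 1, 0 ≤ θ ≤ π/2 in polar coordinates, where x = r cos(θ), y = r sin(θ), and dA = r dr dθ.

Under the substitution, the integrand becomes r^2 + 5, so

    ∬_D (x^2 + y^2 + 5) dA = ∫_{0}^{π/2} ∫_{0}^{1} (r^2 + 5) · r dr dθ.

Inner integral (in r): ∫_{0}^{1} (r^2 + 5) · r dr = 11/4.

Outer integral (in θ): ∫_{0}^{π/2} (11/4) dθ = 11π/8.

Therefore ∬_D (x^2 + y^2 + 5) dA = 11π/8.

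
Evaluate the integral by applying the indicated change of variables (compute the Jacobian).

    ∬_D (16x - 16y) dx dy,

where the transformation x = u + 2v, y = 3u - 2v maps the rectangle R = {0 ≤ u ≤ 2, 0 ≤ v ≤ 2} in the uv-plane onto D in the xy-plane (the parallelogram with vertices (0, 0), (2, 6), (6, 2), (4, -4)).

Compute the Jacobian determinant of (x, y) with respect to (u, v):

    ∂(x,y)/∂(u,v) = | 1  2 | = (1)(-2) - (2)(3) = -8.
                   | 3  -2 |

Its absolute value is |J| = 8 (the area scaling factor).

Substituting x = u + 2v, y = 3u - 2v into the integrand,

    16x - 16y → -32u + 64v,

so the integral becomes

    ∬_R (-32u + 64v) · |J| du dv = ∫_0^2 ∫_0^2 (-256u + 512v) dv du.

Inner (v): 1024 - 512u.
Outer (u): 1024.

Therefore ∬_D (16x - 16y) dx dy = 1024.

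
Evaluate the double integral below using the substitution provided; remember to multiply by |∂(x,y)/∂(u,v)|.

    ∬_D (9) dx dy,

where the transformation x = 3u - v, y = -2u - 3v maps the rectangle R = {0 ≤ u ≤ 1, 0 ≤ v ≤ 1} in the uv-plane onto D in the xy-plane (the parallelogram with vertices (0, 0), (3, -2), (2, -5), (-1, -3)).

Compute the Jacobian determinant of (x, y) with respect to (u, v):

    ∂(x,y)/∂(u,v) = | 3  -1 | = (3)(-3) - (-1)(-2) = -11.
                   | -2  -3 |

Its absolute value is |J| = 11 (the area scaling factor).

Substituting x = 3u - v, y = -2u - 3v into the integrand,

    9 → 9,

so the integral becomes

    ∬_R (9) · |J| du dv = ∫_0^1 ∫_0^1 (99) dv du.

Inner (v): 99.
Outer (u): 99.

Therefore ∬_D (9) dx dy = 99.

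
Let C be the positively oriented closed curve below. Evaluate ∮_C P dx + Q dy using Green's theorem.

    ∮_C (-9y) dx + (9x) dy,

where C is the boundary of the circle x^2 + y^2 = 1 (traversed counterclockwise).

Green's theorem converts the closed line integral into a double integral over the enclosed region D:

    ∮_C P dx + Q dy = ∬_D (∂Q/∂x - ∂P/∂y) dA.

Here P = -9y, Q = 9x, so

    ∂Q/∂x = 9,    ∂P/∂y = -9,
    ∂Q/∂x - ∂P/∂y = 18.

D is the region x^2 + y^2 ≤ 1. Evaluating the double integral:

In polar coordinates (x = r cos θ, y = r sin θ, dA = r dr dθ) the integrand becomes 18, so

    ∬_D (18) dA = ∫_0^{2π} ∫_0^{1} (18) · r dr dθ.

Inner (r from 0 to 1): 9.
Outer (θ from 0 to 2π): 18π.

Therefore ∮_C P dx + Q dy = 18π.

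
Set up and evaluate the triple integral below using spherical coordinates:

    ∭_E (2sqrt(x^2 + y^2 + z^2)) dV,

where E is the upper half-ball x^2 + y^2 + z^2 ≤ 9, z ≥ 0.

In spherical coordinates, x = ρ sin(φ) cos(θ), y = ρ sin(φ) sin(θ), z = ρ cos(φ), and dV = ρ^2 sin(φ) dρ dφ dθ.

The integrand becomes 2ρ, so

    ∭_E (2sqrt(x^2 + y^2 + z^2)) dV = ∫_{0}^{2π} ∫_{0}^{π/2} ∫_{0}^{3} (2ρ) · ρ^2 sin(φ) dρ dφ dθ.

Inner (ρ): 81sin(φ)/2.
Middle (φ): 81/2.
Outer (θ): 81π.

Therefore the triple integral equals 81π.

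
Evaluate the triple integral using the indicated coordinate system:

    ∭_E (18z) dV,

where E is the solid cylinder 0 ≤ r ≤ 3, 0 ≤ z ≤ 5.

In cylindrical coordinates, x = r cos(θ), y = r sin(θ), z = z, and dV = r dr dθ dz.

The integrand becomes 18z, so

    ∭_E (18z) dV = ∫_{0}^{2π} ∫_{0}^{3} ∫_{0}^{5} (18z) · r dz dr dθ.

Inner (z): 225r.
Middle (r from 0 to 3): 2025/2.
Outer (θ): 2025π.

Therefore the triple integral equals 2025π.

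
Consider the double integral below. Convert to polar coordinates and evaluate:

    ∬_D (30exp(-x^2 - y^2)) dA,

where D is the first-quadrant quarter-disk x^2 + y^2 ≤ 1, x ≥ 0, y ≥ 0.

The region D is 0 ≤ r ≤ 1, 0 ≤ θ ≤ π/2 in polar coordinates, where x = r cos(θ), y = r sin(θ), and dA = r dr dθ.

Under the substitution, the integrand becomes 30exp(-r^2), so

    ∬_D (30exp(-x^2 - y^2)) dA = ∫_{0}^{π/2} ∫_{0}^{1} (30exp(-r^2)) · r dr dθ.

Inner integral (in r): ∫_{0}^{1} (30exp(-r^2)) · r dr = 15 - 15exp(-1).

Outer integral (in θ): ∫_{0}^{π/2} (15 - 15exp(-1)) dθ = -15π (1 - e)exp(-1)/2.

Therefore ∬_D (30exp(-x^2 - y^2)) dA = -15π (1 - e)exp(-1)/2.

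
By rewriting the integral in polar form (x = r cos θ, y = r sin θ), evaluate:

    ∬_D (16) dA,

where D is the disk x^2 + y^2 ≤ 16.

The region D is 0 ≤ r ≤ 4, 0 ≤ θ ≤ 2π in polar coordinates, where x = r cos(θ), y = r sin(θ), and dA = r dr dθ.

Under the substitution, the integrand becomes 16, so

    ∬_D (16) dA = ∫_{0}^{2π} ∫_{0}^{4} (16) · r dr dθ.

Inner integral (in r): ∫_{0}^{4} (16) · r dr = 128.

Outer integral (in θ): ∫_{0}^{2π} (128) dθ = 256π.

Therefore ∬_D (16) dA = 256π.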